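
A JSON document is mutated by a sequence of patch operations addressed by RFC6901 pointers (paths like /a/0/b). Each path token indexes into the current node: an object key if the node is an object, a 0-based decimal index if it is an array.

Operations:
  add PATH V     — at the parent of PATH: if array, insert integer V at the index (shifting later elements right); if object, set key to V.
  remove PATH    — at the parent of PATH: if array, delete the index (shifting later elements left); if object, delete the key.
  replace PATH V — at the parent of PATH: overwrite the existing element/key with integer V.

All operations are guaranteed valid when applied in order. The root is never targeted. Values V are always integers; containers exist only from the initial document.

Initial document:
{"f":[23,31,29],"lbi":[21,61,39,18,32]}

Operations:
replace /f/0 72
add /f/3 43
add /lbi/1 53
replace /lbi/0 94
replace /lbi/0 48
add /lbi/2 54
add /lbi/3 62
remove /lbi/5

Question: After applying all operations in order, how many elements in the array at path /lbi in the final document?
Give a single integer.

After op 1 (replace /f/0 72): {"f":[72,31,29],"lbi":[21,61,39,18,32]}
After op 2 (add /f/3 43): {"f":[72,31,29,43],"lbi":[21,61,39,18,32]}
After op 3 (add /lbi/1 53): {"f":[72,31,29,43],"lbi":[21,53,61,39,18,32]}
After op 4 (replace /lbi/0 94): {"f":[72,31,29,43],"lbi":[94,53,61,39,18,32]}
After op 5 (replace /lbi/0 48): {"f":[72,31,29,43],"lbi":[48,53,61,39,18,32]}
After op 6 (add /lbi/2 54): {"f":[72,31,29,43],"lbi":[48,53,54,61,39,18,32]}
After op 7 (add /lbi/3 62): {"f":[72,31,29,43],"lbi":[48,53,54,62,61,39,18,32]}
After op 8 (remove /lbi/5): {"f":[72,31,29,43],"lbi":[48,53,54,62,61,18,32]}
Size at path /lbi: 7

Answer: 7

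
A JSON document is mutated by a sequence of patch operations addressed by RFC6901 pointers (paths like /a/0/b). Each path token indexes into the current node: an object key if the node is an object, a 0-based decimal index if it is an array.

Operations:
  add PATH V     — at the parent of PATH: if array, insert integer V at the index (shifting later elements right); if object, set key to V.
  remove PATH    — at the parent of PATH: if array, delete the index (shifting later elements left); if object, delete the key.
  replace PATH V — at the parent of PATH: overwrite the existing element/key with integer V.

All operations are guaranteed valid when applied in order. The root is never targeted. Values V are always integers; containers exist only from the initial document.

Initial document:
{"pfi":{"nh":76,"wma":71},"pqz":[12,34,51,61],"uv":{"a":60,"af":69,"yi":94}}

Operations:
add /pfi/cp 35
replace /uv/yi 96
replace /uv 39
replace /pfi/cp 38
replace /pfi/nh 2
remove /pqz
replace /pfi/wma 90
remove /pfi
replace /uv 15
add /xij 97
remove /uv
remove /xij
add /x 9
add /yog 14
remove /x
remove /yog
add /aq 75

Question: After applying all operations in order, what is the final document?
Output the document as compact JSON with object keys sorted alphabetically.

Answer: {"aq":75}

Derivation:
After op 1 (add /pfi/cp 35): {"pfi":{"cp":35,"nh":76,"wma":71},"pqz":[12,34,51,61],"uv":{"a":60,"af":69,"yi":94}}
After op 2 (replace /uv/yi 96): {"pfi":{"cp":35,"nh":76,"wma":71},"pqz":[12,34,51,61],"uv":{"a":60,"af":69,"yi":96}}
After op 3 (replace /uv 39): {"pfi":{"cp":35,"nh":76,"wma":71},"pqz":[12,34,51,61],"uv":39}
After op 4 (replace /pfi/cp 38): {"pfi":{"cp":38,"nh":76,"wma":71},"pqz":[12,34,51,61],"uv":39}
After op 5 (replace /pfi/nh 2): {"pfi":{"cp":38,"nh":2,"wma":71},"pqz":[12,34,51,61],"uv":39}
After op 6 (remove /pqz): {"pfi":{"cp":38,"nh":2,"wma":71},"uv":39}
After op 7 (replace /pfi/wma 90): {"pfi":{"cp":38,"nh":2,"wma":90},"uv":39}
After op 8 (remove /pfi): {"uv":39}
After op 9 (replace /uv 15): {"uv":15}
After op 10 (add /xij 97): {"uv":15,"xij":97}
After op 11 (remove /uv): {"xij":97}
After op 12 (remove /xij): {}
After op 13 (add /x 9): {"x":9}
After op 14 (add /yog 14): {"x":9,"yog":14}
After op 15 (remove /x): {"yog":14}
After op 16 (remove /yog): {}
After op 17 (add /aq 75): {"aq":75}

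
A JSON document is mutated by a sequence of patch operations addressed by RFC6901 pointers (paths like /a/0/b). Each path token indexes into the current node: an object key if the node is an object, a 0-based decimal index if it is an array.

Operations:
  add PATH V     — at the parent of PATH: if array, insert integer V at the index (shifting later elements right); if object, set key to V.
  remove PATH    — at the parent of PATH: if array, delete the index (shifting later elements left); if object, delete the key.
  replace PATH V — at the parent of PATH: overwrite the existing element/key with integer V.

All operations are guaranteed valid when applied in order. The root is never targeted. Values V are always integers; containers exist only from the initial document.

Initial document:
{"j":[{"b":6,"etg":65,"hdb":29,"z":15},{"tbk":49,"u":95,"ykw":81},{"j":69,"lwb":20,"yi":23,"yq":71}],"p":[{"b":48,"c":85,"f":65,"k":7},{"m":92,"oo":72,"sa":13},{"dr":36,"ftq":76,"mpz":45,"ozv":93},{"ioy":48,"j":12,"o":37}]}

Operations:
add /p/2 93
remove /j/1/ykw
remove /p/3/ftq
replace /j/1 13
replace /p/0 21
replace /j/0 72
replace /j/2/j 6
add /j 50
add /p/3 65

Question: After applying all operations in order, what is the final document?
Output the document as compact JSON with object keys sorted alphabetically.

After op 1 (add /p/2 93): {"j":[{"b":6,"etg":65,"hdb":29,"z":15},{"tbk":49,"u":95,"ykw":81},{"j":69,"lwb":20,"yi":23,"yq":71}],"p":[{"b":48,"c":85,"f":65,"k":7},{"m":92,"oo":72,"sa":13},93,{"dr":36,"ftq":76,"mpz":45,"ozv":93},{"ioy":48,"j":12,"o":37}]}
After op 2 (remove /j/1/ykw): {"j":[{"b":6,"etg":65,"hdb":29,"z":15},{"tbk":49,"u":95},{"j":69,"lwb":20,"yi":23,"yq":71}],"p":[{"b":48,"c":85,"f":65,"k":7},{"m":92,"oo":72,"sa":13},93,{"dr":36,"ftq":76,"mpz":45,"ozv":93},{"ioy":48,"j":12,"o":37}]}
After op 3 (remove /p/3/ftq): {"j":[{"b":6,"etg":65,"hdb":29,"z":15},{"tbk":49,"u":95},{"j":69,"lwb":20,"yi":23,"yq":71}],"p":[{"b":48,"c":85,"f":65,"k":7},{"m":92,"oo":72,"sa":13},93,{"dr":36,"mpz":45,"ozv":93},{"ioy":48,"j":12,"o":37}]}
After op 4 (replace /j/1 13): {"j":[{"b":6,"etg":65,"hdb":29,"z":15},13,{"j":69,"lwb":20,"yi":23,"yq":71}],"p":[{"b":48,"c":85,"f":65,"k":7},{"m":92,"oo":72,"sa":13},93,{"dr":36,"mpz":45,"ozv":93},{"ioy":48,"j":12,"o":37}]}
After op 5 (replace /p/0 21): {"j":[{"b":6,"etg":65,"hdb":29,"z":15},13,{"j":69,"lwb":20,"yi":23,"yq":71}],"p":[21,{"m":92,"oo":72,"sa":13},93,{"dr":36,"mpz":45,"ozv":93},{"ioy":48,"j":12,"o":37}]}
After op 6 (replace /j/0 72): {"j":[72,13,{"j":69,"lwb":20,"yi":23,"yq":71}],"p":[21,{"m":92,"oo":72,"sa":13},93,{"dr":36,"mpz":45,"ozv":93},{"ioy":48,"j":12,"o":37}]}
After op 7 (replace /j/2/j 6): {"j":[72,13,{"j":6,"lwb":20,"yi":23,"yq":71}],"p":[21,{"m":92,"oo":72,"sa":13},93,{"dr":36,"mpz":45,"ozv":93},{"ioy":48,"j":12,"o":37}]}
After op 8 (add /j 50): {"j":50,"p":[21,{"m":92,"oo":72,"sa":13},93,{"dr":36,"mpz":45,"ozv":93},{"ioy":48,"j":12,"o":37}]}
After op 9 (add /p/3 65): {"j":50,"p":[21,{"m":92,"oo":72,"sa":13},93,65,{"dr":36,"mpz":45,"ozv":93},{"ioy":48,"j":12,"o":37}]}

Answer: {"j":50,"p":[21,{"m":92,"oo":72,"sa":13},93,65,{"dr":36,"mpz":45,"ozv":93},{"ioy":48,"j":12,"o":37}]}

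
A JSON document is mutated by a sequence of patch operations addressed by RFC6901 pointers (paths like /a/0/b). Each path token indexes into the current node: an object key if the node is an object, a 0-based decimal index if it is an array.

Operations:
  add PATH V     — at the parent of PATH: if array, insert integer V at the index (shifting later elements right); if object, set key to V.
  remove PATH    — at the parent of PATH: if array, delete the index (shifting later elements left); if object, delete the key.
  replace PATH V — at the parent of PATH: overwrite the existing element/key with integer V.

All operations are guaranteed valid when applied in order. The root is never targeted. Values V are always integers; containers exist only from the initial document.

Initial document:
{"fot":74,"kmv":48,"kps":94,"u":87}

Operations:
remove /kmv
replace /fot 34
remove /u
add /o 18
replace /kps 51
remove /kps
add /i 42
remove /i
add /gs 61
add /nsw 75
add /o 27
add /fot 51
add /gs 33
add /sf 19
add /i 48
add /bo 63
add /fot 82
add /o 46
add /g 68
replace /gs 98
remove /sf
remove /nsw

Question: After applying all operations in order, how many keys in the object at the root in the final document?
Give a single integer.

Answer: 6

Derivation:
After op 1 (remove /kmv): {"fot":74,"kps":94,"u":87}
After op 2 (replace /fot 34): {"fot":34,"kps":94,"u":87}
After op 3 (remove /u): {"fot":34,"kps":94}
After op 4 (add /o 18): {"fot":34,"kps":94,"o":18}
After op 5 (replace /kps 51): {"fot":34,"kps":51,"o":18}
After op 6 (remove /kps): {"fot":34,"o":18}
After op 7 (add /i 42): {"fot":34,"i":42,"o":18}
After op 8 (remove /i): {"fot":34,"o":18}
After op 9 (add /gs 61): {"fot":34,"gs":61,"o":18}
After op 10 (add /nsw 75): {"fot":34,"gs":61,"nsw":75,"o":18}
After op 11 (add /o 27): {"fot":34,"gs":61,"nsw":75,"o":27}
After op 12 (add /fot 51): {"fot":51,"gs":61,"nsw":75,"o":27}
After op 13 (add /gs 33): {"fot":51,"gs":33,"nsw":75,"o":27}
After op 14 (add /sf 19): {"fot":51,"gs":33,"nsw":75,"o":27,"sf":19}
After op 15 (add /i 48): {"fot":51,"gs":33,"i":48,"nsw":75,"o":27,"sf":19}
After op 16 (add /bo 63): {"bo":63,"fot":51,"gs":33,"i":48,"nsw":75,"o":27,"sf":19}
After op 17 (add /fot 82): {"bo":63,"fot":82,"gs":33,"i":48,"nsw":75,"o":27,"sf":19}
After op 18 (add /o 46): {"bo":63,"fot":82,"gs":33,"i":48,"nsw":75,"o":46,"sf":19}
After op 19 (add /g 68): {"bo":63,"fot":82,"g":68,"gs":33,"i":48,"nsw":75,"o":46,"sf":19}
After op 20 (replace /gs 98): {"bo":63,"fot":82,"g":68,"gs":98,"i":48,"nsw":75,"o":46,"sf":19}
After op 21 (remove /sf): {"bo":63,"fot":82,"g":68,"gs":98,"i":48,"nsw":75,"o":46}
After op 22 (remove /nsw): {"bo":63,"fot":82,"g":68,"gs":98,"i":48,"o":46}
Size at the root: 6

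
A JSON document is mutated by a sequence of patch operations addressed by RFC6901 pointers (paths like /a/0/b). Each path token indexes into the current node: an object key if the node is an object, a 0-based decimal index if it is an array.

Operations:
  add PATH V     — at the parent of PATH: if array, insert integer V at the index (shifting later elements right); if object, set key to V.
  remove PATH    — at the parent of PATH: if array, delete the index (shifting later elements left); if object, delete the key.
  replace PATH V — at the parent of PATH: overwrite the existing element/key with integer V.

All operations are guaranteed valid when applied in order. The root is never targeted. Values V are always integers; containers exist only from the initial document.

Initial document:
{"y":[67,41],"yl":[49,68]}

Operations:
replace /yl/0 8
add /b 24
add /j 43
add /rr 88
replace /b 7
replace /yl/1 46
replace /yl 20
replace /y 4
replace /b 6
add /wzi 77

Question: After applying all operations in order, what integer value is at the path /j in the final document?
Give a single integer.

After op 1 (replace /yl/0 8): {"y":[67,41],"yl":[8,68]}
After op 2 (add /b 24): {"b":24,"y":[67,41],"yl":[8,68]}
After op 3 (add /j 43): {"b":24,"j":43,"y":[67,41],"yl":[8,68]}
After op 4 (add /rr 88): {"b":24,"j":43,"rr":88,"y":[67,41],"yl":[8,68]}
After op 5 (replace /b 7): {"b":7,"j":43,"rr":88,"y":[67,41],"yl":[8,68]}
After op 6 (replace /yl/1 46): {"b":7,"j":43,"rr":88,"y":[67,41],"yl":[8,46]}
After op 7 (replace /yl 20): {"b":7,"j":43,"rr":88,"y":[67,41],"yl":20}
After op 8 (replace /y 4): {"b":7,"j":43,"rr":88,"y":4,"yl":20}
After op 9 (replace /b 6): {"b":6,"j":43,"rr":88,"y":4,"yl":20}
After op 10 (add /wzi 77): {"b":6,"j":43,"rr":88,"wzi":77,"y":4,"yl":20}
Value at /j: 43

Answer: 43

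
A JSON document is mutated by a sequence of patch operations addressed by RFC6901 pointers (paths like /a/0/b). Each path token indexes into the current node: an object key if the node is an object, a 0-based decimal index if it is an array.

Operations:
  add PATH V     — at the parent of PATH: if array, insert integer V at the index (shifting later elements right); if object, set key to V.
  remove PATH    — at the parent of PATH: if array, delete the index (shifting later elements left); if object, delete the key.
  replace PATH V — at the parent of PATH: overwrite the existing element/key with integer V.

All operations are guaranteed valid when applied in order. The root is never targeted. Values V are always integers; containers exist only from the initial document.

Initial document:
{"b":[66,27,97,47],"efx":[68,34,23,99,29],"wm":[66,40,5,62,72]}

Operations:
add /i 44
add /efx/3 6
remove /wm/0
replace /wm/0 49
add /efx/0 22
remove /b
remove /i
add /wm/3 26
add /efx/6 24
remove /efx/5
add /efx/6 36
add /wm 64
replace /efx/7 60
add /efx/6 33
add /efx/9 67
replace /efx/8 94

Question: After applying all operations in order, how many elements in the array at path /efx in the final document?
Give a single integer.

Answer: 10

Derivation:
After op 1 (add /i 44): {"b":[66,27,97,47],"efx":[68,34,23,99,29],"i":44,"wm":[66,40,5,62,72]}
After op 2 (add /efx/3 6): {"b":[66,27,97,47],"efx":[68,34,23,6,99,29],"i":44,"wm":[66,40,5,62,72]}
After op 3 (remove /wm/0): {"b":[66,27,97,47],"efx":[68,34,23,6,99,29],"i":44,"wm":[40,5,62,72]}
After op 4 (replace /wm/0 49): {"b":[66,27,97,47],"efx":[68,34,23,6,99,29],"i":44,"wm":[49,5,62,72]}
After op 5 (add /efx/0 22): {"b":[66,27,97,47],"efx":[22,68,34,23,6,99,29],"i":44,"wm":[49,5,62,72]}
After op 6 (remove /b): {"efx":[22,68,34,23,6,99,29],"i":44,"wm":[49,5,62,72]}
After op 7 (remove /i): {"efx":[22,68,34,23,6,99,29],"wm":[49,5,62,72]}
After op 8 (add /wm/3 26): {"efx":[22,68,34,23,6,99,29],"wm":[49,5,62,26,72]}
After op 9 (add /efx/6 24): {"efx":[22,68,34,23,6,99,24,29],"wm":[49,5,62,26,72]}
After op 10 (remove /efx/5): {"efx":[22,68,34,23,6,24,29],"wm":[49,5,62,26,72]}
After op 11 (add /efx/6 36): {"efx":[22,68,34,23,6,24,36,29],"wm":[49,5,62,26,72]}
After op 12 (add /wm 64): {"efx":[22,68,34,23,6,24,36,29],"wm":64}
After op 13 (replace /efx/7 60): {"efx":[22,68,34,23,6,24,36,60],"wm":64}
After op 14 (add /efx/6 33): {"efx":[22,68,34,23,6,24,33,36,60],"wm":64}
After op 15 (add /efx/9 67): {"efx":[22,68,34,23,6,24,33,36,60,67],"wm":64}
After op 16 (replace /efx/8 94): {"efx":[22,68,34,23,6,24,33,36,94,67],"wm":64}
Size at path /efx: 10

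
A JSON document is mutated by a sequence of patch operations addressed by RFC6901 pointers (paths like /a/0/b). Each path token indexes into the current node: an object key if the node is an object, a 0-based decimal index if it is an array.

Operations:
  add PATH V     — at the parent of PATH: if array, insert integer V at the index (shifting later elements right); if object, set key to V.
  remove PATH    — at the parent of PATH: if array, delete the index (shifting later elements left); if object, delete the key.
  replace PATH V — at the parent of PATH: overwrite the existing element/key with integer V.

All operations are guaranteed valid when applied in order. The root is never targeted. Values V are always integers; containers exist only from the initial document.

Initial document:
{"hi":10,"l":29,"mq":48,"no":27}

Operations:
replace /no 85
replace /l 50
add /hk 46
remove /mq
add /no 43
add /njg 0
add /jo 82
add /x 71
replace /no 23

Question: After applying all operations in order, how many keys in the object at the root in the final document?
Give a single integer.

Answer: 7

Derivation:
After op 1 (replace /no 85): {"hi":10,"l":29,"mq":48,"no":85}
After op 2 (replace /l 50): {"hi":10,"l":50,"mq":48,"no":85}
After op 3 (add /hk 46): {"hi":10,"hk":46,"l":50,"mq":48,"no":85}
After op 4 (remove /mq): {"hi":10,"hk":46,"l":50,"no":85}
After op 5 (add /no 43): {"hi":10,"hk":46,"l":50,"no":43}
After op 6 (add /njg 0): {"hi":10,"hk":46,"l":50,"njg":0,"no":43}
After op 7 (add /jo 82): {"hi":10,"hk":46,"jo":82,"l":50,"njg":0,"no":43}
After op 8 (add /x 71): {"hi":10,"hk":46,"jo":82,"l":50,"njg":0,"no":43,"x":71}
After op 9 (replace /no 23): {"hi":10,"hk":46,"jo":82,"l":50,"njg":0,"no":23,"x":71}
Size at the root: 7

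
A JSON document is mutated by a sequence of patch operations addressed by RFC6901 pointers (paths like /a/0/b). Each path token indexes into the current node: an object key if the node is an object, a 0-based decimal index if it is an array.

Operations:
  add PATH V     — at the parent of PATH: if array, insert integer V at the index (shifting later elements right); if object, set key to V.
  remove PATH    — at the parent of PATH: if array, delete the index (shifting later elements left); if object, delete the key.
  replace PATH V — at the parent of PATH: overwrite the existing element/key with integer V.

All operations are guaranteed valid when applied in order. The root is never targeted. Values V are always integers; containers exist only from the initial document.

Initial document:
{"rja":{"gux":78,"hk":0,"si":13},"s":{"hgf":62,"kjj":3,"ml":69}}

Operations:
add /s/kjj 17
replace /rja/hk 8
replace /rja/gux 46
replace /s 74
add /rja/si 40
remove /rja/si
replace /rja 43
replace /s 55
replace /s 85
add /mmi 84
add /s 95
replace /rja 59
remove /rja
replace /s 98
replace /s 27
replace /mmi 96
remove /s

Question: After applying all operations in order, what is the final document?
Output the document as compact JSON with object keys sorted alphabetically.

After op 1 (add /s/kjj 17): {"rja":{"gux":78,"hk":0,"si":13},"s":{"hgf":62,"kjj":17,"ml":69}}
After op 2 (replace /rja/hk 8): {"rja":{"gux":78,"hk":8,"si":13},"s":{"hgf":62,"kjj":17,"ml":69}}
After op 3 (replace /rja/gux 46): {"rja":{"gux":46,"hk":8,"si":13},"s":{"hgf":62,"kjj":17,"ml":69}}
After op 4 (replace /s 74): {"rja":{"gux":46,"hk":8,"si":13},"s":74}
After op 5 (add /rja/si 40): {"rja":{"gux":46,"hk":8,"si":40},"s":74}
After op 6 (remove /rja/si): {"rja":{"gux":46,"hk":8},"s":74}
After op 7 (replace /rja 43): {"rja":43,"s":74}
After op 8 (replace /s 55): {"rja":43,"s":55}
After op 9 (replace /s 85): {"rja":43,"s":85}
After op 10 (add /mmi 84): {"mmi":84,"rja":43,"s":85}
After op 11 (add /s 95): {"mmi":84,"rja":43,"s":95}
After op 12 (replace /rja 59): {"mmi":84,"rja":59,"s":95}
After op 13 (remove /rja): {"mmi":84,"s":95}
After op 14 (replace /s 98): {"mmi":84,"s":98}
After op 15 (replace /s 27): {"mmi":84,"s":27}
After op 16 (replace /mmi 96): {"mmi":96,"s":27}
After op 17 (remove /s): {"mmi":96}

Answer: {"mmi":96}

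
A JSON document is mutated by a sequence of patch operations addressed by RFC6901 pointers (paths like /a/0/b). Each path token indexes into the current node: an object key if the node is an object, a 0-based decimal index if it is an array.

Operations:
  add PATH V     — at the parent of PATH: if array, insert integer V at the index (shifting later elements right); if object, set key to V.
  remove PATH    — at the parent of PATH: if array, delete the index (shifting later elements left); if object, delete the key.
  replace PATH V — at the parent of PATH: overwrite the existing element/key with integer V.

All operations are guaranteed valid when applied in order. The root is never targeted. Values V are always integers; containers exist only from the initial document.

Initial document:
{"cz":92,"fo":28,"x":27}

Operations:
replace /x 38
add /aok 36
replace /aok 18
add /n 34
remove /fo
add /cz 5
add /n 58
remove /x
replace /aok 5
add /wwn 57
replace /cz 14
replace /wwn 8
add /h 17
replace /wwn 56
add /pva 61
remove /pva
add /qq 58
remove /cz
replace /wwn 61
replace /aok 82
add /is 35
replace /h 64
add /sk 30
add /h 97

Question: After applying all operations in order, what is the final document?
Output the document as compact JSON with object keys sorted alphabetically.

After op 1 (replace /x 38): {"cz":92,"fo":28,"x":38}
After op 2 (add /aok 36): {"aok":36,"cz":92,"fo":28,"x":38}
After op 3 (replace /aok 18): {"aok":18,"cz":92,"fo":28,"x":38}
After op 4 (add /n 34): {"aok":18,"cz":92,"fo":28,"n":34,"x":38}
After op 5 (remove /fo): {"aok":18,"cz":92,"n":34,"x":38}
After op 6 (add /cz 5): {"aok":18,"cz":5,"n":34,"x":38}
After op 7 (add /n 58): {"aok":18,"cz":5,"n":58,"x":38}
After op 8 (remove /x): {"aok":18,"cz":5,"n":58}
After op 9 (replace /aok 5): {"aok":5,"cz":5,"n":58}
After op 10 (add /wwn 57): {"aok":5,"cz":5,"n":58,"wwn":57}
After op 11 (replace /cz 14): {"aok":5,"cz":14,"n":58,"wwn":57}
After op 12 (replace /wwn 8): {"aok":5,"cz":14,"n":58,"wwn":8}
After op 13 (add /h 17): {"aok":5,"cz":14,"h":17,"n":58,"wwn":8}
After op 14 (replace /wwn 56): {"aok":5,"cz":14,"h":17,"n":58,"wwn":56}
After op 15 (add /pva 61): {"aok":5,"cz":14,"h":17,"n":58,"pva":61,"wwn":56}
After op 16 (remove /pva): {"aok":5,"cz":14,"h":17,"n":58,"wwn":56}
After op 17 (add /qq 58): {"aok":5,"cz":14,"h":17,"n":58,"qq":58,"wwn":56}
After op 18 (remove /cz): {"aok":5,"h":17,"n":58,"qq":58,"wwn":56}
After op 19 (replace /wwn 61): {"aok":5,"h":17,"n":58,"qq":58,"wwn":61}
After op 20 (replace /aok 82): {"aok":82,"h":17,"n":58,"qq":58,"wwn":61}
After op 21 (add /is 35): {"aok":82,"h":17,"is":35,"n":58,"qq":58,"wwn":61}
After op 22 (replace /h 64): {"aok":82,"h":64,"is":35,"n":58,"qq":58,"wwn":61}
After op 23 (add /sk 30): {"aok":82,"h":64,"is":35,"n":58,"qq":58,"sk":30,"wwn":61}
After op 24 (add /h 97): {"aok":82,"h":97,"is":35,"n":58,"qq":58,"sk":30,"wwn":61}

Answer: {"aok":82,"h":97,"is":35,"n":58,"qq":58,"sk":30,"wwn":61}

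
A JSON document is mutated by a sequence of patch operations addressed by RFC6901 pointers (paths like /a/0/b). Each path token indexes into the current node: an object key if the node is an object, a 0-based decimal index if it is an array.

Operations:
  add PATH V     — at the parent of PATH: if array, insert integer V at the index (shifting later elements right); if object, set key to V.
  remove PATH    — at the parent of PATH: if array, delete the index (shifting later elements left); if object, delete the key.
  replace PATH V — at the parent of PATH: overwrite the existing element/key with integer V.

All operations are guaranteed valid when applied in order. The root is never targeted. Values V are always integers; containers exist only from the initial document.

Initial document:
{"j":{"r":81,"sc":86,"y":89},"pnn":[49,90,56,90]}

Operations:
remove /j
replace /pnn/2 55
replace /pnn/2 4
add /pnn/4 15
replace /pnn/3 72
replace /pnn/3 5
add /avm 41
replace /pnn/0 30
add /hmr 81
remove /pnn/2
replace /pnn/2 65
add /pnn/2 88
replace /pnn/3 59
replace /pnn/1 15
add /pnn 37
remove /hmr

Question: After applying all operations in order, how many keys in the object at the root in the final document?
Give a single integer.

Answer: 2

Derivation:
After op 1 (remove /j): {"pnn":[49,90,56,90]}
After op 2 (replace /pnn/2 55): {"pnn":[49,90,55,90]}
After op 3 (replace /pnn/2 4): {"pnn":[49,90,4,90]}
After op 4 (add /pnn/4 15): {"pnn":[49,90,4,90,15]}
After op 5 (replace /pnn/3 72): {"pnn":[49,90,4,72,15]}
After op 6 (replace /pnn/3 5): {"pnn":[49,90,4,5,15]}
After op 7 (add /avm 41): {"avm":41,"pnn":[49,90,4,5,15]}
After op 8 (replace /pnn/0 30): {"avm":41,"pnn":[30,90,4,5,15]}
After op 9 (add /hmr 81): {"avm":41,"hmr":81,"pnn":[30,90,4,5,15]}
After op 10 (remove /pnn/2): {"avm":41,"hmr":81,"pnn":[30,90,5,15]}
After op 11 (replace /pnn/2 65): {"avm":41,"hmr":81,"pnn":[30,90,65,15]}
After op 12 (add /pnn/2 88): {"avm":41,"hmr":81,"pnn":[30,90,88,65,15]}
After op 13 (replace /pnn/3 59): {"avm":41,"hmr":81,"pnn":[30,90,88,59,15]}
After op 14 (replace /pnn/1 15): {"avm":41,"hmr":81,"pnn":[30,15,88,59,15]}
After op 15 (add /pnn 37): {"avm":41,"hmr":81,"pnn":37}
After op 16 (remove /hmr): {"avm":41,"pnn":37}
Size at the root: 2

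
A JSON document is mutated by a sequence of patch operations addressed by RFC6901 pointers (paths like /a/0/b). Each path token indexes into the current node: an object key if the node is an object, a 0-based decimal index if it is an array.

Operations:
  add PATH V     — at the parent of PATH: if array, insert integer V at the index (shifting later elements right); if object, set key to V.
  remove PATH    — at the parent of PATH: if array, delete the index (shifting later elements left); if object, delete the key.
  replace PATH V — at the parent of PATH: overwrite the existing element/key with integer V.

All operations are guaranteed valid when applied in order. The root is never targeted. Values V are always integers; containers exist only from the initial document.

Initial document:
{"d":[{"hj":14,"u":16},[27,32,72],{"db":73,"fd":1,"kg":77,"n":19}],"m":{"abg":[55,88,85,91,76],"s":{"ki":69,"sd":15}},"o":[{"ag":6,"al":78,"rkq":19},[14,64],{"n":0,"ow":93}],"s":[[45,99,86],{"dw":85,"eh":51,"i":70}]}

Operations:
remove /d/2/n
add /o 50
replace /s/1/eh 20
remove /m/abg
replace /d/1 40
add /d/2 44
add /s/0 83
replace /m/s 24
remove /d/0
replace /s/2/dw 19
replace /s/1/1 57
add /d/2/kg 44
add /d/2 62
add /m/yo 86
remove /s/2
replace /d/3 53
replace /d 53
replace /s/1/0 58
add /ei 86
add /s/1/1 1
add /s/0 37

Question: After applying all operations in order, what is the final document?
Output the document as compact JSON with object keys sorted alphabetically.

After op 1 (remove /d/2/n): {"d":[{"hj":14,"u":16},[27,32,72],{"db":73,"fd":1,"kg":77}],"m":{"abg":[55,88,85,91,76],"s":{"ki":69,"sd":15}},"o":[{"ag":6,"al":78,"rkq":19},[14,64],{"n":0,"ow":93}],"s":[[45,99,86],{"dw":85,"eh":51,"i":70}]}
After op 2 (add /o 50): {"d":[{"hj":14,"u":16},[27,32,72],{"db":73,"fd":1,"kg":77}],"m":{"abg":[55,88,85,91,76],"s":{"ki":69,"sd":15}},"o":50,"s":[[45,99,86],{"dw":85,"eh":51,"i":70}]}
After op 3 (replace /s/1/eh 20): {"d":[{"hj":14,"u":16},[27,32,72],{"db":73,"fd":1,"kg":77}],"m":{"abg":[55,88,85,91,76],"s":{"ki":69,"sd":15}},"o":50,"s":[[45,99,86],{"dw":85,"eh":20,"i":70}]}
After op 4 (remove /m/abg): {"d":[{"hj":14,"u":16},[27,32,72],{"db":73,"fd":1,"kg":77}],"m":{"s":{"ki":69,"sd":15}},"o":50,"s":[[45,99,86],{"dw":85,"eh":20,"i":70}]}
After op 5 (replace /d/1 40): {"d":[{"hj":14,"u":16},40,{"db":73,"fd":1,"kg":77}],"m":{"s":{"ki":69,"sd":15}},"o":50,"s":[[45,99,86],{"dw":85,"eh":20,"i":70}]}
After op 6 (add /d/2 44): {"d":[{"hj":14,"u":16},40,44,{"db":73,"fd":1,"kg":77}],"m":{"s":{"ki":69,"sd":15}},"o":50,"s":[[45,99,86],{"dw":85,"eh":20,"i":70}]}
After op 7 (add /s/0 83): {"d":[{"hj":14,"u":16},40,44,{"db":73,"fd":1,"kg":77}],"m":{"s":{"ki":69,"sd":15}},"o":50,"s":[83,[45,99,86],{"dw":85,"eh":20,"i":70}]}
After op 8 (replace /m/s 24): {"d":[{"hj":14,"u":16},40,44,{"db":73,"fd":1,"kg":77}],"m":{"s":24},"o":50,"s":[83,[45,99,86],{"dw":85,"eh":20,"i":70}]}
After op 9 (remove /d/0): {"d":[40,44,{"db":73,"fd":1,"kg":77}],"m":{"s":24},"o":50,"s":[83,[45,99,86],{"dw":85,"eh":20,"i":70}]}
After op 10 (replace /s/2/dw 19): {"d":[40,44,{"db":73,"fd":1,"kg":77}],"m":{"s":24},"o":50,"s":[83,[45,99,86],{"dw":19,"eh":20,"i":70}]}
After op 11 (replace /s/1/1 57): {"d":[40,44,{"db":73,"fd":1,"kg":77}],"m":{"s":24},"o":50,"s":[83,[45,57,86],{"dw":19,"eh":20,"i":70}]}
After op 12 (add /d/2/kg 44): {"d":[40,44,{"db":73,"fd":1,"kg":44}],"m":{"s":24},"o":50,"s":[83,[45,57,86],{"dw":19,"eh":20,"i":70}]}
After op 13 (add /d/2 62): {"d":[40,44,62,{"db":73,"fd":1,"kg":44}],"m":{"s":24},"o":50,"s":[83,[45,57,86],{"dw":19,"eh":20,"i":70}]}
After op 14 (add /m/yo 86): {"d":[40,44,62,{"db":73,"fd":1,"kg":44}],"m":{"s":24,"yo":86},"o":50,"s":[83,[45,57,86],{"dw":19,"eh":20,"i":70}]}
After op 15 (remove /s/2): {"d":[40,44,62,{"db":73,"fd":1,"kg":44}],"m":{"s":24,"yo":86},"o":50,"s":[83,[45,57,86]]}
After op 16 (replace /d/3 53): {"d":[40,44,62,53],"m":{"s":24,"yo":86},"o":50,"s":[83,[45,57,86]]}
After op 17 (replace /d 53): {"d":53,"m":{"s":24,"yo":86},"o":50,"s":[83,[45,57,86]]}
After op 18 (replace /s/1/0 58): {"d":53,"m":{"s":24,"yo":86},"o":50,"s":[83,[58,57,86]]}
After op 19 (add /ei 86): {"d":53,"ei":86,"m":{"s":24,"yo":86},"o":50,"s":[83,[58,57,86]]}
After op 20 (add /s/1/1 1): {"d":53,"ei":86,"m":{"s":24,"yo":86},"o":50,"s":[83,[58,1,57,86]]}
After op 21 (add /s/0 37): {"d":53,"ei":86,"m":{"s":24,"yo":86},"o":50,"s":[37,83,[58,1,57,86]]}

Answer: {"d":53,"ei":86,"m":{"s":24,"yo":86},"o":50,"s":[37,83,[58,1,57,86]]}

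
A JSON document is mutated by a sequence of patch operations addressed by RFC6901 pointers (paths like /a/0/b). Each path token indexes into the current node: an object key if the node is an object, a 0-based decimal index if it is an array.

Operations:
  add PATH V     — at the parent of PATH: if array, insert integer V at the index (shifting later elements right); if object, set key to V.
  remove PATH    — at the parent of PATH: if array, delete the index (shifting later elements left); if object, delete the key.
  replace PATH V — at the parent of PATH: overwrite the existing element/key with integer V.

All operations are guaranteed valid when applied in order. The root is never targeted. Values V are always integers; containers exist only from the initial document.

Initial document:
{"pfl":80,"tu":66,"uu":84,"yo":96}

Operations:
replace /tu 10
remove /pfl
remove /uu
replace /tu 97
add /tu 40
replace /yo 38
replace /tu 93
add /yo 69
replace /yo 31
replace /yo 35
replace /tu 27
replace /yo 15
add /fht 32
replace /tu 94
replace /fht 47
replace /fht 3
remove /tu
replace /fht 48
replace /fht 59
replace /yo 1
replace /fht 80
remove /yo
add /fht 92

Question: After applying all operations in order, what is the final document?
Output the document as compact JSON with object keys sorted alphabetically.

After op 1 (replace /tu 10): {"pfl":80,"tu":10,"uu":84,"yo":96}
After op 2 (remove /pfl): {"tu":10,"uu":84,"yo":96}
After op 3 (remove /uu): {"tu":10,"yo":96}
After op 4 (replace /tu 97): {"tu":97,"yo":96}
After op 5 (add /tu 40): {"tu":40,"yo":96}
After op 6 (replace /yo 38): {"tu":40,"yo":38}
After op 7 (replace /tu 93): {"tu":93,"yo":38}
After op 8 (add /yo 69): {"tu":93,"yo":69}
After op 9 (replace /yo 31): {"tu":93,"yo":31}
After op 10 (replace /yo 35): {"tu":93,"yo":35}
After op 11 (replace /tu 27): {"tu":27,"yo":35}
After op 12 (replace /yo 15): {"tu":27,"yo":15}
After op 13 (add /fht 32): {"fht":32,"tu":27,"yo":15}
After op 14 (replace /tu 94): {"fht":32,"tu":94,"yo":15}
After op 15 (replace /fht 47): {"fht":47,"tu":94,"yo":15}
After op 16 (replace /fht 3): {"fht":3,"tu":94,"yo":15}
After op 17 (remove /tu): {"fht":3,"yo":15}
After op 18 (replace /fht 48): {"fht":48,"yo":15}
After op 19 (replace /fht 59): {"fht":59,"yo":15}
After op 20 (replace /yo 1): {"fht":59,"yo":1}
After op 21 (replace /fht 80): {"fht":80,"yo":1}
After op 22 (remove /yo): {"fht":80}
After op 23 (add /fht 92): {"fht":92}

Answer: {"fht":92}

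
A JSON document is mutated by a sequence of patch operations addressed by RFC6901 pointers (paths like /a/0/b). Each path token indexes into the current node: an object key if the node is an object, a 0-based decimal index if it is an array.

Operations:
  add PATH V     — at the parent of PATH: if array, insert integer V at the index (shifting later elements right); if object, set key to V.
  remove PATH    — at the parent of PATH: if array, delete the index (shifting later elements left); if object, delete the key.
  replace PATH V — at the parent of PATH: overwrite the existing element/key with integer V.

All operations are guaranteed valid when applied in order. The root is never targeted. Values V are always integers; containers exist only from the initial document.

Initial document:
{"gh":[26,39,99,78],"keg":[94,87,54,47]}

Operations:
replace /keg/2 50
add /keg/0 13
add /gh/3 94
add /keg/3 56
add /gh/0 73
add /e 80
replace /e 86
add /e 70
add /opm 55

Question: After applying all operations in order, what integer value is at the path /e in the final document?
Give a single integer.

After op 1 (replace /keg/2 50): {"gh":[26,39,99,78],"keg":[94,87,50,47]}
After op 2 (add /keg/0 13): {"gh":[26,39,99,78],"keg":[13,94,87,50,47]}
After op 3 (add /gh/3 94): {"gh":[26,39,99,94,78],"keg":[13,94,87,50,47]}
After op 4 (add /keg/3 56): {"gh":[26,39,99,94,78],"keg":[13,94,87,56,50,47]}
After op 5 (add /gh/0 73): {"gh":[73,26,39,99,94,78],"keg":[13,94,87,56,50,47]}
After op 6 (add /e 80): {"e":80,"gh":[73,26,39,99,94,78],"keg":[13,94,87,56,50,47]}
After op 7 (replace /e 86): {"e":86,"gh":[73,26,39,99,94,78],"keg":[13,94,87,56,50,47]}
After op 8 (add /e 70): {"e":70,"gh":[73,26,39,99,94,78],"keg":[13,94,87,56,50,47]}
After op 9 (add /opm 55): {"e":70,"gh":[73,26,39,99,94,78],"keg":[13,94,87,56,50,47],"opm":55}
Value at /e: 70

Answer: 70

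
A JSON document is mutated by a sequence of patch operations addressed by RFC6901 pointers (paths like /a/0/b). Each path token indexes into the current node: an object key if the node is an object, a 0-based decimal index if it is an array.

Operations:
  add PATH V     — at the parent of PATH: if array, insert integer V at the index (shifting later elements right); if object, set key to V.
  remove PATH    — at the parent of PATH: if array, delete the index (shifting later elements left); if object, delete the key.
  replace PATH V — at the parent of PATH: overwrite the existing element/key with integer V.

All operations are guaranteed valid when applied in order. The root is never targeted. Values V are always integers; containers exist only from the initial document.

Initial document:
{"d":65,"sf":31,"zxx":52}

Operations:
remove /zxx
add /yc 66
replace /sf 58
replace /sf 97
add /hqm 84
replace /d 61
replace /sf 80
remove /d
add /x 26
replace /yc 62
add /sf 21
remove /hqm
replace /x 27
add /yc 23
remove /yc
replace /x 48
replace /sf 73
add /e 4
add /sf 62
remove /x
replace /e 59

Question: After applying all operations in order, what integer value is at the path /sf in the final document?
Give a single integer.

Answer: 62

Derivation:
After op 1 (remove /zxx): {"d":65,"sf":31}
After op 2 (add /yc 66): {"d":65,"sf":31,"yc":66}
After op 3 (replace /sf 58): {"d":65,"sf":58,"yc":66}
After op 4 (replace /sf 97): {"d":65,"sf":97,"yc":66}
After op 5 (add /hqm 84): {"d":65,"hqm":84,"sf":97,"yc":66}
After op 6 (replace /d 61): {"d":61,"hqm":84,"sf":97,"yc":66}
After op 7 (replace /sf 80): {"d":61,"hqm":84,"sf":80,"yc":66}
After op 8 (remove /d): {"hqm":84,"sf":80,"yc":66}
After op 9 (add /x 26): {"hqm":84,"sf":80,"x":26,"yc":66}
After op 10 (replace /yc 62): {"hqm":84,"sf":80,"x":26,"yc":62}
After op 11 (add /sf 21): {"hqm":84,"sf":21,"x":26,"yc":62}
After op 12 (remove /hqm): {"sf":21,"x":26,"yc":62}
After op 13 (replace /x 27): {"sf":21,"x":27,"yc":62}
After op 14 (add /yc 23): {"sf":21,"x":27,"yc":23}
After op 15 (remove /yc): {"sf":21,"x":27}
After op 16 (replace /x 48): {"sf":21,"x":48}
After op 17 (replace /sf 73): {"sf":73,"x":48}
After op 18 (add /e 4): {"e":4,"sf":73,"x":48}
After op 19 (add /sf 62): {"e":4,"sf":62,"x":48}
After op 20 (remove /x): {"e":4,"sf":62}
After op 21 (replace /e 59): {"e":59,"sf":62}
Value at /sf: 62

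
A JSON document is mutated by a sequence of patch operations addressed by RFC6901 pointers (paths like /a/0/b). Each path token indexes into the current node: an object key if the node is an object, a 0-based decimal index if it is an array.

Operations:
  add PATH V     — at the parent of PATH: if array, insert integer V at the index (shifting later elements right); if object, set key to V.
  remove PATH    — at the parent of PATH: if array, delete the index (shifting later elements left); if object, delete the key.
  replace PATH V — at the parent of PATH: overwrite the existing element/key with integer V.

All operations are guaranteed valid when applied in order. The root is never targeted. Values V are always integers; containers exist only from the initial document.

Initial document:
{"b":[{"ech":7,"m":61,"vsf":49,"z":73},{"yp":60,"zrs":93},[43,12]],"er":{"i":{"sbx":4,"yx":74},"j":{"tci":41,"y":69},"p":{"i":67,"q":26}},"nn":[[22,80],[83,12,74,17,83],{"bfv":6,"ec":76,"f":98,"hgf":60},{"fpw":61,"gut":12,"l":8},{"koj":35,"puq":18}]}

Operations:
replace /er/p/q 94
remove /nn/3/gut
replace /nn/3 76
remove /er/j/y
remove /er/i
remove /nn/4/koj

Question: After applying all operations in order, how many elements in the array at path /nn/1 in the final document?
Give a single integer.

After op 1 (replace /er/p/q 94): {"b":[{"ech":7,"m":61,"vsf":49,"z":73},{"yp":60,"zrs":93},[43,12]],"er":{"i":{"sbx":4,"yx":74},"j":{"tci":41,"y":69},"p":{"i":67,"q":94}},"nn":[[22,80],[83,12,74,17,83],{"bfv":6,"ec":76,"f":98,"hgf":60},{"fpw":61,"gut":12,"l":8},{"koj":35,"puq":18}]}
After op 2 (remove /nn/3/gut): {"b":[{"ech":7,"m":61,"vsf":49,"z":73},{"yp":60,"zrs":93},[43,12]],"er":{"i":{"sbx":4,"yx":74},"j":{"tci":41,"y":69},"p":{"i":67,"q":94}},"nn":[[22,80],[83,12,74,17,83],{"bfv":6,"ec":76,"f":98,"hgf":60},{"fpw":61,"l":8},{"koj":35,"puq":18}]}
After op 3 (replace /nn/3 76): {"b":[{"ech":7,"m":61,"vsf":49,"z":73},{"yp":60,"zrs":93},[43,12]],"er":{"i":{"sbx":4,"yx":74},"j":{"tci":41,"y":69},"p":{"i":67,"q":94}},"nn":[[22,80],[83,12,74,17,83],{"bfv":6,"ec":76,"f":98,"hgf":60},76,{"koj":35,"puq":18}]}
After op 4 (remove /er/j/y): {"b":[{"ech":7,"m":61,"vsf":49,"z":73},{"yp":60,"zrs":93},[43,12]],"er":{"i":{"sbx":4,"yx":74},"j":{"tci":41},"p":{"i":67,"q":94}},"nn":[[22,80],[83,12,74,17,83],{"bfv":6,"ec":76,"f":98,"hgf":60},76,{"koj":35,"puq":18}]}
After op 5 (remove /er/i): {"b":[{"ech":7,"m":61,"vsf":49,"z":73},{"yp":60,"zrs":93},[43,12]],"er":{"j":{"tci":41},"p":{"i":67,"q":94}},"nn":[[22,80],[83,12,74,17,83],{"bfv":6,"ec":76,"f":98,"hgf":60},76,{"koj":35,"puq":18}]}
After op 6 (remove /nn/4/koj): {"b":[{"ech":7,"m":61,"vsf":49,"z":73},{"yp":60,"zrs":93},[43,12]],"er":{"j":{"tci":41},"p":{"i":67,"q":94}},"nn":[[22,80],[83,12,74,17,83],{"bfv":6,"ec":76,"f":98,"hgf":60},76,{"puq":18}]}
Size at path /nn/1: 5

Answer: 5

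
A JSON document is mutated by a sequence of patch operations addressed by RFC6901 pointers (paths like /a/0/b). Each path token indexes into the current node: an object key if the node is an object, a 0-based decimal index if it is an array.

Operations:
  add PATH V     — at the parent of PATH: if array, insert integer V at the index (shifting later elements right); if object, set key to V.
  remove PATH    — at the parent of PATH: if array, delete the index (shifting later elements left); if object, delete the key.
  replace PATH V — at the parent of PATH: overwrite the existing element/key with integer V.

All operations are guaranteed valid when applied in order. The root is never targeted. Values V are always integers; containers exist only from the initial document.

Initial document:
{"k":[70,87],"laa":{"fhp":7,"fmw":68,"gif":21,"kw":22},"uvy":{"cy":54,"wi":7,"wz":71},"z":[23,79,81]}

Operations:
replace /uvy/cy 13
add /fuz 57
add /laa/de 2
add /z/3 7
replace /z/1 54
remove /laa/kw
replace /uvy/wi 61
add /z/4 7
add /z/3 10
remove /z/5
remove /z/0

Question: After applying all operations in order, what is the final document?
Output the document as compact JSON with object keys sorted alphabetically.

After op 1 (replace /uvy/cy 13): {"k":[70,87],"laa":{"fhp":7,"fmw":68,"gif":21,"kw":22},"uvy":{"cy":13,"wi":7,"wz":71},"z":[23,79,81]}
After op 2 (add /fuz 57): {"fuz":57,"k":[70,87],"laa":{"fhp":7,"fmw":68,"gif":21,"kw":22},"uvy":{"cy":13,"wi":7,"wz":71},"z":[23,79,81]}
After op 3 (add /laa/de 2): {"fuz":57,"k":[70,87],"laa":{"de":2,"fhp":7,"fmw":68,"gif":21,"kw":22},"uvy":{"cy":13,"wi":7,"wz":71},"z":[23,79,81]}
After op 4 (add /z/3 7): {"fuz":57,"k":[70,87],"laa":{"de":2,"fhp":7,"fmw":68,"gif":21,"kw":22},"uvy":{"cy":13,"wi":7,"wz":71},"z":[23,79,81,7]}
After op 5 (replace /z/1 54): {"fuz":57,"k":[70,87],"laa":{"de":2,"fhp":7,"fmw":68,"gif":21,"kw":22},"uvy":{"cy":13,"wi":7,"wz":71},"z":[23,54,81,7]}
After op 6 (remove /laa/kw): {"fuz":57,"k":[70,87],"laa":{"de":2,"fhp":7,"fmw":68,"gif":21},"uvy":{"cy":13,"wi":7,"wz":71},"z":[23,54,81,7]}
After op 7 (replace /uvy/wi 61): {"fuz":57,"k":[70,87],"laa":{"de":2,"fhp":7,"fmw":68,"gif":21},"uvy":{"cy":13,"wi":61,"wz":71},"z":[23,54,81,7]}
After op 8 (add /z/4 7): {"fuz":57,"k":[70,87],"laa":{"de":2,"fhp":7,"fmw":68,"gif":21},"uvy":{"cy":13,"wi":61,"wz":71},"z":[23,54,81,7,7]}
After op 9 (add /z/3 10): {"fuz":57,"k":[70,87],"laa":{"de":2,"fhp":7,"fmw":68,"gif":21},"uvy":{"cy":13,"wi":61,"wz":71},"z":[23,54,81,10,7,7]}
After op 10 (remove /z/5): {"fuz":57,"k":[70,87],"laa":{"de":2,"fhp":7,"fmw":68,"gif":21},"uvy":{"cy":13,"wi":61,"wz":71},"z":[23,54,81,10,7]}
After op 11 (remove /z/0): {"fuz":57,"k":[70,87],"laa":{"de":2,"fhp":7,"fmw":68,"gif":21},"uvy":{"cy":13,"wi":61,"wz":71},"z":[54,81,10,7]}

Answer: {"fuz":57,"k":[70,87],"laa":{"de":2,"fhp":7,"fmw":68,"gif":21},"uvy":{"cy":13,"wi":61,"wz":71},"z":[54,81,10,7]}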